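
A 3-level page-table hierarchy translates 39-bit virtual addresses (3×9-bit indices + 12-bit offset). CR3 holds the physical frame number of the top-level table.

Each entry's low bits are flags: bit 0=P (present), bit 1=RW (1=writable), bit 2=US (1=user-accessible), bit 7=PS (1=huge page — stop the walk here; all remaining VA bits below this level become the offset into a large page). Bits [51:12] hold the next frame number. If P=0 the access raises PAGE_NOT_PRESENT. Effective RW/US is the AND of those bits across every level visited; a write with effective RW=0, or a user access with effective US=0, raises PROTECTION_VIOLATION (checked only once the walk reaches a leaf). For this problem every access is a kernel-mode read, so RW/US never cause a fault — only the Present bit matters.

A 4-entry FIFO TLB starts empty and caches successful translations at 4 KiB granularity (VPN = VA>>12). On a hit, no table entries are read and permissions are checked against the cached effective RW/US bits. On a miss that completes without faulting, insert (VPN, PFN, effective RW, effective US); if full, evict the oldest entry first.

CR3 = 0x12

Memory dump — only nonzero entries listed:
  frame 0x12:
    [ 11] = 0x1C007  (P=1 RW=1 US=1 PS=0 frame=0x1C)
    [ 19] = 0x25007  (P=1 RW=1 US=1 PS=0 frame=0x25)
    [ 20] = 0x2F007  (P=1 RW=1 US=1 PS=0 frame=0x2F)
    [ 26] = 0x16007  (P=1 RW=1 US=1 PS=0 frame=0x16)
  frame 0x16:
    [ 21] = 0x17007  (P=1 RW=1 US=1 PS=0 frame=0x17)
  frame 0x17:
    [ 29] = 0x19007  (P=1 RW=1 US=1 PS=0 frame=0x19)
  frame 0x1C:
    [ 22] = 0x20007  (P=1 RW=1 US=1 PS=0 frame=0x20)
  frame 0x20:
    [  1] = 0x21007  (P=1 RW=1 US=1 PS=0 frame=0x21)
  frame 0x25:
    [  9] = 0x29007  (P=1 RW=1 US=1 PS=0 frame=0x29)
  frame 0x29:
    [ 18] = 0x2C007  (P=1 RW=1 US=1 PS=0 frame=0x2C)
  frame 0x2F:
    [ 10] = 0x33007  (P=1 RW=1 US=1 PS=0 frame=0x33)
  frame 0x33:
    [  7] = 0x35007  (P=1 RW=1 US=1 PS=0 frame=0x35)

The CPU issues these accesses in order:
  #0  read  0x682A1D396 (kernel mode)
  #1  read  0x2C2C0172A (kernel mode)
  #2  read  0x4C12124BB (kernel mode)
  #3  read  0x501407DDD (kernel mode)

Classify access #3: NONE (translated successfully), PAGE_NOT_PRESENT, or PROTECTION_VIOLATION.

Per-access translation:
#0 VA=0x682A1D396 (r,kernel):
  [0] read 0x12 idx=26: raw=0x16007 flags P=1 W=1 U=1 S=0
  [1] read 0x16 idx=21: raw=0x17007 flags P=1 W=1 U=1 S=0
  [2] read 0x17 idx=29: raw=0x19007 flags P=1 W=1 U=1 S=0
  ⇒ phys 0x19396  [3 reads]
#1 VA=0x2C2C0172A (r,kernel):
  [0] read 0x12 idx=11: raw=0x1C007 flags P=1 W=1 U=1 S=0
  [1] read 0x1C idx=22: raw=0x20007 flags P=1 W=1 U=1 S=0
  [2] read 0x20 idx=1: raw=0x21007 flags P=1 W=1 U=1 S=0
  ⇒ phys 0x2172A  [3 reads]
#2 VA=0x4C12124BB (r,kernel):
  [0] read 0x12 idx=19: raw=0x25007 flags P=1 W=1 U=1 S=0
  [1] read 0x25 idx=9: raw=0x29007 flags P=1 W=1 U=1 S=0
  [2] read 0x29 idx=18: raw=0x2C007 flags P=1 W=1 U=1 S=0
  ⇒ phys 0x2C4BB  [3 reads]
#3 VA=0x501407DDD (r,kernel):
  [0] read 0x12 idx=20: raw=0x2F007 flags P=1 W=1 U=1 S=0
  [1] read 0x2F idx=10: raw=0x33007 flags P=1 W=1 U=1 S=0
  [2] read 0x33 idx=7: raw=0x35007 flags P=1 W=1 U=1 S=0
  ⇒ phys 0x35DDD  [3 reads]

Access #3 fault: NONE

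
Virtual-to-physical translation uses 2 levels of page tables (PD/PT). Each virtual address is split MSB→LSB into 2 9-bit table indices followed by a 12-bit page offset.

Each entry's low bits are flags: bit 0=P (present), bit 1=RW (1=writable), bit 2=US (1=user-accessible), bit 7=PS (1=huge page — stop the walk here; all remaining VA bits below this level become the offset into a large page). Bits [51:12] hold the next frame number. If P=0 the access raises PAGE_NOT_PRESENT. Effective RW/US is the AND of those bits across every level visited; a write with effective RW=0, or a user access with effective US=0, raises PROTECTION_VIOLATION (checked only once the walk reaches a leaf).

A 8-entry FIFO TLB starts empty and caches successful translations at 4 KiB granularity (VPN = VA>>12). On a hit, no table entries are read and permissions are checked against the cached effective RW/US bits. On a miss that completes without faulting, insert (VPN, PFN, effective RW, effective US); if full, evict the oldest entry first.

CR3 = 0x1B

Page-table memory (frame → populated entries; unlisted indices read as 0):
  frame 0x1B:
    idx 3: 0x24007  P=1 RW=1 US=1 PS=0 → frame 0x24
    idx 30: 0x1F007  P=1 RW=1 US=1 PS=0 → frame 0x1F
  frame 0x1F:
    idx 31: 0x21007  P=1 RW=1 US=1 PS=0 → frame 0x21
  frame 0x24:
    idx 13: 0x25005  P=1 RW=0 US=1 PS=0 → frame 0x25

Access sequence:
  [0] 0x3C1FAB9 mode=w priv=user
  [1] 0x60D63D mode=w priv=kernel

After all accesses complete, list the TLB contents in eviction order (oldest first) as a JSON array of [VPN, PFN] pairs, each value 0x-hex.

Per-access translation:
#0 VA=0x3C1FAB9 (w,user):
  [0] read 0x1B idx=30: raw=0x1F007 flags P=1 W=1 U=1 S=0
  [1] read 0x1F idx=31: raw=0x21007 flags P=1 W=1 U=1 S=0
  ⇒ phys 0x21AB9  [2 reads]
#1 VA=0x60D63D (w,kernel):
  [0] read 0x1B idx=3: raw=0x24007 flags P=1 W=1 U=1 S=0
  [1] read 0x24 idx=13: raw=0x25005 flags P=1 W=0 U=1 S=0
  → PROTECTION_VIOLATION  (2 entries read)

TLB: [["0x3C1F", "0x21"]]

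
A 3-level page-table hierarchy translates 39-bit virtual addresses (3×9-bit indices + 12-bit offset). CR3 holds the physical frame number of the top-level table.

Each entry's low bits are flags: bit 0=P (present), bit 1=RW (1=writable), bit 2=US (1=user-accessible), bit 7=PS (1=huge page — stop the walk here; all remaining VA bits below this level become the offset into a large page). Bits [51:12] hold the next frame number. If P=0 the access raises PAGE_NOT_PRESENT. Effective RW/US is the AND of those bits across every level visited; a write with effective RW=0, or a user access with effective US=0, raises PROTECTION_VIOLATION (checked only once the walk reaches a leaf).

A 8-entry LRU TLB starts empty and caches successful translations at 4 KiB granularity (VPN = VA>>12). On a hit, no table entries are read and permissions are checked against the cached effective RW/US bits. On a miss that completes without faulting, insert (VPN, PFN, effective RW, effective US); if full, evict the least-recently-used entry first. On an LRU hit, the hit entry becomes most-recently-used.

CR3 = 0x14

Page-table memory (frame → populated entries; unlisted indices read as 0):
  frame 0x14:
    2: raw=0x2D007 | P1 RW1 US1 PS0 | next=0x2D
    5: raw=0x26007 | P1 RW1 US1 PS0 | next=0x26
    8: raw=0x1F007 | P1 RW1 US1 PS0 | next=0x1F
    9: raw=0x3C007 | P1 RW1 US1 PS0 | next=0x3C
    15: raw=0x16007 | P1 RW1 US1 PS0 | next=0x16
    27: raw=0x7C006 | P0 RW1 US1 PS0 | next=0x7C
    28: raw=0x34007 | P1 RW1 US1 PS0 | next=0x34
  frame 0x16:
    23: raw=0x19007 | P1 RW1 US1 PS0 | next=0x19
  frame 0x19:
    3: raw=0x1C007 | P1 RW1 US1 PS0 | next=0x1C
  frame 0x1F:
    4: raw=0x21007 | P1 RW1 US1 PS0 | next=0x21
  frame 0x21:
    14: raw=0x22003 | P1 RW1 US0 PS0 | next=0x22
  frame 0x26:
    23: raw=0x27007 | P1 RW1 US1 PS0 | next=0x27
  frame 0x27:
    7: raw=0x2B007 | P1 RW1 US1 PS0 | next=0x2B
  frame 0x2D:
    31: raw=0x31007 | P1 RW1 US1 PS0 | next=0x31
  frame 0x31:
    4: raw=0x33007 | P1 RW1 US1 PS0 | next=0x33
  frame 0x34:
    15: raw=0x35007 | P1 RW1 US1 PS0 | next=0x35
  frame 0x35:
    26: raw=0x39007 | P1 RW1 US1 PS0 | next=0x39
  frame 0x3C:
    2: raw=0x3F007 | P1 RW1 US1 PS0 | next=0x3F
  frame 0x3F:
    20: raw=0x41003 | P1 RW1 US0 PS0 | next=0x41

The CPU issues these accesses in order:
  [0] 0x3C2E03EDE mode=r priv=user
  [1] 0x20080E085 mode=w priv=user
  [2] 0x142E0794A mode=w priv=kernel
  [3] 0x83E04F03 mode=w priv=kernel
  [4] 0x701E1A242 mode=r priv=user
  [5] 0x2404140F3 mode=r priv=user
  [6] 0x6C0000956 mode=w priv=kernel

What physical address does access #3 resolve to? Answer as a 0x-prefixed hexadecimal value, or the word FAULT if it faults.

Walk each access:
#0 VA=0x3C2E03EDE (r,user):
  [0] read 0x14 idx=15: raw=0x16007 flags P=1 W=1 U=1 S=0
  [1] read 0x16 idx=23: raw=0x19007 flags P=1 W=1 U=1 S=0
  [2] read 0x19 idx=3: raw=0x1C007 flags P=1 W=1 U=1 S=0
  ✓ 0x1CEDE  — 3 lookups
#1 VA=0x20080E085 (w,user):
  [0] read 0x14 idx=8: raw=0x1F007 flags P=1 W=1 U=1 S=0
  [1] read 0x1F idx=4: raw=0x21007 flags P=1 W=1 U=1 S=0
  [2] read 0x21 idx=14: raw=0x22003 flags P=1 W=1 U=0 S=0
  ✗ PROTECTION_VIOLATION  [3 reads]
#2 VA=0x142E0794A (w,kernel):
  [0] read 0x14 idx=5: raw=0x26007 flags P=1 W=1 U=1 S=0
  [1] read 0x26 idx=23: raw=0x27007 flags P=1 W=1 U=1 S=0
  [2] read 0x27 idx=7: raw=0x2B007 flags P=1 W=1 U=1 S=0
  ✓ 0x2B94A  — 3 lookups
#3 VA=0x83E04F03 (w,kernel):
  [0] read 0x14 idx=2: raw=0x2D007 flags P=1 W=1 U=1 S=0
  [1] read 0x2D idx=31: raw=0x31007 flags P=1 W=1 U=1 S=0
  [2] read 0x31 idx=4: raw=0x33007 flags P=1 W=1 U=1 S=0
  ✓ 0x33F03  — 3 lookups
#4 VA=0x701E1A242 (r,user):
  [0] read 0x14 idx=28: raw=0x34007 flags P=1 W=1 U=1 S=0
  [1] read 0x34 idx=15: raw=0x35007 flags P=1 W=1 U=1 S=0
  [2] read 0x35 idx=26: raw=0x39007 flags P=1 W=1 U=1 S=0
  ✓ 0x39242  — 3 lookups
#5 VA=0x2404140F3 (r,user):
  [0] read 0x14 idx=9: raw=0x3C007 flags P=1 W=1 U=1 S=0
  [1] read 0x3C idx=2: raw=0x3F007 flags P=1 W=1 U=1 S=0
  [2] read 0x3F idx=20: raw=0x41003 flags P=1 W=1 U=0 S=0
  ✗ PROTECTION_VIOLATION  [3 reads]
#6 VA=0x6C0000956 (w,kernel):
  [0] read 0x14 idx=27: raw=0x7C006 flags P=0 W=1 U=1 S=0
  ✗ PAGE_NOT_PRESENT  [1 reads]

Access #3 PA: 0x33F03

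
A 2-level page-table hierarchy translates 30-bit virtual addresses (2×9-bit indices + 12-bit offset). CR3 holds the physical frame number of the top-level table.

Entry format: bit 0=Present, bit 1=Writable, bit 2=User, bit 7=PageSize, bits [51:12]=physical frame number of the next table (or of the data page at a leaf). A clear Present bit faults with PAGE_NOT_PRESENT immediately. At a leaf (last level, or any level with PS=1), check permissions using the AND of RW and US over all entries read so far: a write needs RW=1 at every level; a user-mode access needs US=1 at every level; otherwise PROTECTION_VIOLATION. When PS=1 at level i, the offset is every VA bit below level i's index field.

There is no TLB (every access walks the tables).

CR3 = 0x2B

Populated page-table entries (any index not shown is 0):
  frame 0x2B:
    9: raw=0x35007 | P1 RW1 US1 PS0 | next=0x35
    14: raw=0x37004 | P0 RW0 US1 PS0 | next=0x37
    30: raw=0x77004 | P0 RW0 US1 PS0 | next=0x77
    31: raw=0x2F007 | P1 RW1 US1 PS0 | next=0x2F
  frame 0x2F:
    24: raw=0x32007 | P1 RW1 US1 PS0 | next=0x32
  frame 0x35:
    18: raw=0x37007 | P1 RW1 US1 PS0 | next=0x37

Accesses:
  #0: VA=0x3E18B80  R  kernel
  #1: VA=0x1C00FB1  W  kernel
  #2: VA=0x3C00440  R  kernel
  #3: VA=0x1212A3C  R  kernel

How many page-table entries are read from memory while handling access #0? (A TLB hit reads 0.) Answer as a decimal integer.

Trace:
#0 VA=0x3E18B80 (r,kernel):
  L0 @0x2B[31] → 0x2F007  P=1,RW=1,US=1,PS=0
  L1 @0x2F[24] → 0x32007  P=1,RW=1,US=1,PS=0
  ⇒ phys 0x32B80  [2 reads]
#1 VA=0x1C00FB1 (w,kernel):
  L0 @0x2B[14] → 0x37004  P=0,RW=0,US=1,PS=0
  → PAGE_NOT_PRESENT  (1 entries read)
#2 VA=0x3C00440 (r,kernel):
  L0 @0x2B[30] → 0x77004  P=0,RW=0,US=1,PS=0
  → PAGE_NOT_PRESENT  (1 entries read)
#3 VA=0x1212A3C (r,kernel):
  L0 @0x2B[9] → 0x35007  P=1,RW=1,US=1,PS=0
  L1 @0x35[18] → 0x37007  P=1,RW=1,US=1,PS=0
  ⇒ phys 0x37A3C  [2 reads]

Entries read for #0: 2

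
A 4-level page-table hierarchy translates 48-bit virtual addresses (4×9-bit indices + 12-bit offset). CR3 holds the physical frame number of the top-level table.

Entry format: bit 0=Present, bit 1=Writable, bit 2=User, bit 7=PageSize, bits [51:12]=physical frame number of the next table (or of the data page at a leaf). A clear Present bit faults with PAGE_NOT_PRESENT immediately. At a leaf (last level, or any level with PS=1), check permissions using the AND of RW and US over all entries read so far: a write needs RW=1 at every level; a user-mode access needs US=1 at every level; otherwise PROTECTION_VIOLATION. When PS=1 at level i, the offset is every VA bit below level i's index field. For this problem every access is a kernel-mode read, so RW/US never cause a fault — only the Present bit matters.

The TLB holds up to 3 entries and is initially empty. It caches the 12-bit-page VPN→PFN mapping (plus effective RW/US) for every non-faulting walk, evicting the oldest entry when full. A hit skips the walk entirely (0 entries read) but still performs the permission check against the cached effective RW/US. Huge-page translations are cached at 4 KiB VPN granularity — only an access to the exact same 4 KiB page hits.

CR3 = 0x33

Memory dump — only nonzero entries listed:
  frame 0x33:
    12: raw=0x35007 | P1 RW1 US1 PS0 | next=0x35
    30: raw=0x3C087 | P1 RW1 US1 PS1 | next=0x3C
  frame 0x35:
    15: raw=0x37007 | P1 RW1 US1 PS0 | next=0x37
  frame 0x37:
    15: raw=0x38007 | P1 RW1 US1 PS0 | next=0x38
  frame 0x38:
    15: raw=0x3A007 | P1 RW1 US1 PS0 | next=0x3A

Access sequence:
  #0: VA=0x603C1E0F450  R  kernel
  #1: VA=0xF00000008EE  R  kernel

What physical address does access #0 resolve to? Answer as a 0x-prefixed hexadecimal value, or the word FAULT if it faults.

Trace:
#0 VA=0x603C1E0F450 (r,kernel):
  L0 @0x33[12] → 0x35007  P=1,RW=1,US=1,PS=0
  L1 @0x35[15] → 0x37007  P=1,RW=1,US=1,PS=0
  L2 @0x37[15] → 0x38007  P=1,RW=1,US=1,PS=0
  L3 @0x38[15] → 0x3A007  P=1,RW=1,US=1,PS=0
  ⇒ phys 0x3A450  [4 reads]
#1 VA=0xF00000008EE (r,kernel):
  L0 @0x33[30] → 0x3C087  P=1,RW=1,US=1,PS=1
  ⇒ phys 0x3C8EE (huge @L0)  [1 reads]

Access #0 PA: 0x3A450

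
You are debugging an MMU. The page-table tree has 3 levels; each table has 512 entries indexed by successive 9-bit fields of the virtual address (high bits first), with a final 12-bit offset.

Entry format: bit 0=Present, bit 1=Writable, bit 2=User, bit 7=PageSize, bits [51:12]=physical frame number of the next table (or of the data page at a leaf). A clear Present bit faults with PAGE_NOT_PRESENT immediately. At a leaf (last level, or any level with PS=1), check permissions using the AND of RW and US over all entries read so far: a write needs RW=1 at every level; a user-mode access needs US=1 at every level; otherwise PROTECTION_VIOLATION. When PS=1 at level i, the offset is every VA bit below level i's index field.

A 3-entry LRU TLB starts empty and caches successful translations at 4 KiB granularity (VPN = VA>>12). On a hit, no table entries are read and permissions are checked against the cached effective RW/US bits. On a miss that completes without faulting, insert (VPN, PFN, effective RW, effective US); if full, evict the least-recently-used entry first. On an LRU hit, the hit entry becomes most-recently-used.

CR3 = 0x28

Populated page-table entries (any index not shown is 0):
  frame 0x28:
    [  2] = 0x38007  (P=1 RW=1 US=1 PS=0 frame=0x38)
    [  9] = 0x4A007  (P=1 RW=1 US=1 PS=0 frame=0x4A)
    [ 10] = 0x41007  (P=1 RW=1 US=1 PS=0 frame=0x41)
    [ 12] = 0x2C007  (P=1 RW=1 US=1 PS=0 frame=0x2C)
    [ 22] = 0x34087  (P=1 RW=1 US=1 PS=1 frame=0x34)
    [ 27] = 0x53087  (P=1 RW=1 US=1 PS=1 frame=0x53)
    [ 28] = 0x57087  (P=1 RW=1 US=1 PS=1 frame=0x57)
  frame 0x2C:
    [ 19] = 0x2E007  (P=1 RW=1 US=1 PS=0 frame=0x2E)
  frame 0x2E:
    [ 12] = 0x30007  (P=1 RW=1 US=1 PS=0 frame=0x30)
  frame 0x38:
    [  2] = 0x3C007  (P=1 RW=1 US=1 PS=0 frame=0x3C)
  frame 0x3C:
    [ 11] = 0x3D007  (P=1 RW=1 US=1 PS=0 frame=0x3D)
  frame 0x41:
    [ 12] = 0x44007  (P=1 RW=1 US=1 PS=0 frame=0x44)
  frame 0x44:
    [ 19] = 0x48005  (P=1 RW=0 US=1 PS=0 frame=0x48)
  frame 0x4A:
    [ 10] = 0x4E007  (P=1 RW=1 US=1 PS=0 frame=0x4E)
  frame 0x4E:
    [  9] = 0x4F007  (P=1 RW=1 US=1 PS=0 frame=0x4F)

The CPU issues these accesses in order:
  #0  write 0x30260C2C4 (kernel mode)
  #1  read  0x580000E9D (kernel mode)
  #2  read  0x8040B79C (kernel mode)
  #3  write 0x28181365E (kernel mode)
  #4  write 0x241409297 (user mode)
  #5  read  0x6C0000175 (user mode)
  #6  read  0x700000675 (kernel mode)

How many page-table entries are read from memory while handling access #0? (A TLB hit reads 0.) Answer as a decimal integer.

Walk each access:
#0 VA=0x30260C2C4 (w,kernel):
  L0 @0x28[12] → 0x2C007  P=1,RW=1,US=1,PS=0
  L1 @0x2C[19] → 0x2E007  P=1,RW=1,US=1,PS=0
  L2 @0x2E[12] → 0x30007  P=1,RW=1,US=1,PS=0
  → PA=0x302C4  (3 entries read)
#1 VA=0x580000E9D (r,kernel):
  L0 @0x28[22] → 0x34087  P=1,RW=1,US=1,PS=1
  → PA=0x34E9D (huge @L0)  (1 entries read)
#2 VA=0x8040B79C (r,kernel):
  L0 @0x28[2] → 0x38007  P=1,RW=1,US=1,PS=0
  L1 @0x38[2] → 0x3C007  P=1,RW=1,US=1,PS=0
  L2 @0x3C[11] → 0x3D007  P=1,RW=1,US=1,PS=0
  → PA=0x3D79C  (3 entries read)
#3 VA=0x28181365E (w,kernel):
  L0 @0x28[10] → 0x41007  P=1,RW=1,US=1,PS=0
  L1 @0x41[12] → 0x44007  P=1,RW=1,US=1,PS=0
  L2 @0x44[19] → 0x48005  P=1,RW=0,US=1,PS=0
  ✗ PROTECTION_VIOLATION  [3 reads]
#4 VA=0x241409297 (w,user):
  L0 @0x28[9] → 0x4A007  P=1,RW=1,US=1,PS=0
  L1 @0x4A[10] → 0x4E007  P=1,RW=1,US=1,PS=0
  L2 @0x4E[9] → 0x4F007  P=1,RW=1,US=1,PS=0
  → PA=0x4F297  (3 entries read)
#5 VA=0x6C0000175 (r,user):
  L0 @0x28[27] → 0x53087  P=1,RW=1,US=1,PS=1
  → PA=0x53175 (huge @L0)  (1 entries read)
#6 VA=0x700000675 (r,kernel):
  L0 @0x28[28] → 0x57087  P=1,RW=1,US=1,PS=1
  → PA=0x57675 (huge @L0)  (1 entries read)

Entries read for #0: 3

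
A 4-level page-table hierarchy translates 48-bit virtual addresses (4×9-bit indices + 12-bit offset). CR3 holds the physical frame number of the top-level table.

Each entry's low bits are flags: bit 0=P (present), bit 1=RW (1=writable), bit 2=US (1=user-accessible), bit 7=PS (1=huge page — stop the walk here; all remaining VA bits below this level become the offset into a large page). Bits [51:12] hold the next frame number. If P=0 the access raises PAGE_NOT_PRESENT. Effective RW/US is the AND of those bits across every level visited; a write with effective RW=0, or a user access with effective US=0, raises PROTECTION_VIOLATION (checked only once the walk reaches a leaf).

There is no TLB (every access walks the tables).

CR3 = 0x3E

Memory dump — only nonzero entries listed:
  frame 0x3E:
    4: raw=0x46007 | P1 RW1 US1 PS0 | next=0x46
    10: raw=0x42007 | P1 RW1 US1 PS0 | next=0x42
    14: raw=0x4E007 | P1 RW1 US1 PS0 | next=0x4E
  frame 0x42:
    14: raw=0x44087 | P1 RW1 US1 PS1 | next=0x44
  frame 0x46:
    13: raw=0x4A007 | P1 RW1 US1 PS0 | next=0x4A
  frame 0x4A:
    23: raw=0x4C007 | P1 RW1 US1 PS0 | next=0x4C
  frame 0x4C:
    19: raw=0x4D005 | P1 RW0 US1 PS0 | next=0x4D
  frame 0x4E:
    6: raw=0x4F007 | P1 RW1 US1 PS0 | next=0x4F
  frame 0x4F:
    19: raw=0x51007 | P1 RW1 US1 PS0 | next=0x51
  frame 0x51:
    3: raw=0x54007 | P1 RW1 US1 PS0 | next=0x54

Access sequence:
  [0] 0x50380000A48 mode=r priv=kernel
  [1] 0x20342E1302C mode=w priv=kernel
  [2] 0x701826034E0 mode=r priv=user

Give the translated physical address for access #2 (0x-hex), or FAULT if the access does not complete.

Trace:
#0 VA=0x50380000A48 (r,kernel):
  L0 @0x3E[10] → 0x42007  P=1,RW=1,US=1,PS=0
  L1 @0x42[14] → 0x44087  P=1,RW=1,US=1,PS=1
  ✓ 0x44A48 (huge @L1)  — 2 lookups
#1 VA=0x20342E1302C (w,kernel):
  L0 @0x3E[4] → 0x46007  P=1,RW=1,US=1,PS=0
  L1 @0x46[13] → 0x4A007  P=1,RW=1,US=1,PS=0
  L2 @0x4A[23] → 0x4C007  P=1,RW=1,US=1,PS=0
  L3 @0x4C[19] → 0x4D005  P=1,RW=0,US=1,PS=0
  → PROTECTION_VIOLATION  (4 entries read)
#2 VA=0x701826034E0 (r,user):
  L0 @0x3E[14] → 0x4E007  P=1,RW=1,US=1,PS=0
  L1 @0x4E[6] → 0x4F007  P=1,RW=1,US=1,PS=0
  L2 @0x4F[19] → 0x51007  P=1,RW=1,US=1,PS=0
  L3 @0x51[3] → 0x54007  P=1,RW=1,US=1,PS=0
  ✓ 0x544E0  — 4 lookups

Access #2 PA: 0x544E0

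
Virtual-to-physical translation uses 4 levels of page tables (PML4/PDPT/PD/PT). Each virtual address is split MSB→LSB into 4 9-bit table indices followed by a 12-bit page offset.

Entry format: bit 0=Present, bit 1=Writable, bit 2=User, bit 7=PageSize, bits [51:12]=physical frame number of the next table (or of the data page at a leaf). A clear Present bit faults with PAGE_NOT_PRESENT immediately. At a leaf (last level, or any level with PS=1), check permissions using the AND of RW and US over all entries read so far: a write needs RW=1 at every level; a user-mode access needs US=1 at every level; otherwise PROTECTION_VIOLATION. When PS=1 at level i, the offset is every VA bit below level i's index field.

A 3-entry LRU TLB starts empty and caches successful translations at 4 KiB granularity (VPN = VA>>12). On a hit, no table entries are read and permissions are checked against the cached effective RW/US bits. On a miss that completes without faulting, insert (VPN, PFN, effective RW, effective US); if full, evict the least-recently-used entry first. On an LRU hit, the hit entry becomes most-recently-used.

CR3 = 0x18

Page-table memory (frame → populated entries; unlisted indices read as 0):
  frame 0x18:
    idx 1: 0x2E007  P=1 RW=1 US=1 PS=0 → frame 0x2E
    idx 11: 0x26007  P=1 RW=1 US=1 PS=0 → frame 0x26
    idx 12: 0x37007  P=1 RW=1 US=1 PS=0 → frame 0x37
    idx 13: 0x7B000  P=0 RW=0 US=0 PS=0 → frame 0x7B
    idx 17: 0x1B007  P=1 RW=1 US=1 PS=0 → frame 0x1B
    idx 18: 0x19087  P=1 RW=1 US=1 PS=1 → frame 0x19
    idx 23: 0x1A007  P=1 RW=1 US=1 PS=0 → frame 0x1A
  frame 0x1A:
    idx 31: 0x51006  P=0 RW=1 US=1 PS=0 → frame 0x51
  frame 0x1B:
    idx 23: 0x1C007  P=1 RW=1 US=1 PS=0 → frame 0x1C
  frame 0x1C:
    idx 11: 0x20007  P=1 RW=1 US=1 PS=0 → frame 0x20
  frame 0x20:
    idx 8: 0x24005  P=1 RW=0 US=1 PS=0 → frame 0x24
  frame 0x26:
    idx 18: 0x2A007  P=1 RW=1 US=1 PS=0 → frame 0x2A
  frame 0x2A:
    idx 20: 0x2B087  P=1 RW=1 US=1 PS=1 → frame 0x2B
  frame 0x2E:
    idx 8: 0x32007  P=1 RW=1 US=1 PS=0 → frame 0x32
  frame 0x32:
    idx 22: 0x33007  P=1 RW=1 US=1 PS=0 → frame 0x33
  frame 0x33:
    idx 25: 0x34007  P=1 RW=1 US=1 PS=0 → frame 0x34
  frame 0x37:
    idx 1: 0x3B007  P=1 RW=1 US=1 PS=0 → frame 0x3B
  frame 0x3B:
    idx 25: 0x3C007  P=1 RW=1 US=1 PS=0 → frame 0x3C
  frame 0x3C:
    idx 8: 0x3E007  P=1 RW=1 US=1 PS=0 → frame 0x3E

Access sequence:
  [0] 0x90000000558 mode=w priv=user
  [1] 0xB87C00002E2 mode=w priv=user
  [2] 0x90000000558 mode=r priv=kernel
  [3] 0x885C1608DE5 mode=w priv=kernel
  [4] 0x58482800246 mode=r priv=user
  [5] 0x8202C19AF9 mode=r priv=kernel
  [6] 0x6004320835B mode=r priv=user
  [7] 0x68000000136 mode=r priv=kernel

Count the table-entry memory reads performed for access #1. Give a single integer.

Per-access translation:
#0 VA=0x90000000558 (w,user):
  [0] read 0x18 idx=18: raw=0x19087 flags P=1 W=1 U=1 S=1
  ⇒ phys 0x19558 (huge @L0)  [1 reads]
#1 VA=0xB87C00002E2 (w,user):
  [0] read 0x18 idx=23: raw=0x1A007 flags P=1 W=1 U=1 S=0
  [1] read 0x1A idx=31: raw=0x51006 flags P=0 W=1 U=1 S=0
  → PAGE_NOT_PRESENT  (2 entries read)
#2 VA=0x90000000558 (r,kernel):
  TLB hit vpn=0x90000000 → PA=0x19558
#3 VA=0x885C1608DE5 (w,kernel):
  [0] read 0x18 idx=17: raw=0x1B007 flags P=1 W=1 U=1 S=0
  [1] read 0x1B idx=23: raw=0x1C007 flags P=1 W=1 U=1 S=0
  [2] read 0x1C idx=11: raw=0x20007 flags P=1 W=1 U=1 S=0
  [3] read 0x20 idx=8: raw=0x24005 flags P=1 W=0 U=1 S=0
  → PROTECTION_VIOLATION  (4 entries read)
#4 VA=0x58482800246 (r,user):
  [0] read 0x18 idx=11: raw=0x26007 flags P=1 W=1 U=1 S=0
  [1] read 0x26 idx=18: raw=0x2A007 flags P=1 W=1 U=1 S=0
  [2] read 0x2A idx=20: raw=0x2B087 flags P=1 W=1 U=1 S=1
  ⇒ phys 0x2B246 (huge @L2)  [3 reads]
#5 VA=0x8202C19AF9 (r,kernel):
  [0] read 0x18 idx=1: raw=0x2E007 flags P=1 W=1 U=1 S=0
  [1] read 0x2E idx=8: raw=0x32007 flags P=1 W=1 U=1 S=0
  [2] read 0x32 idx=22: raw=0x33007 flags P=1 W=1 U=1 S=0
  [3] read 0x33 idx=25: raw=0x34007 flags P=1 W=1 U=1 S=0
  ⇒ phys 0x34AF9  [4 reads]
#6 VA=0x6004320835B (r,user):
  [0] read 0x18 idx=12: raw=0x37007 flags P=1 W=1 U=1 S=0
  [1] read 0x37 idx=1: raw=0x3B007 flags P=1 W=1 U=1 S=0
  [2] read 0x3B idx=25: raw=0x3C007 flags P=1 W=1 U=1 S=0
  [3] read 0x3C idx=8: raw=0x3E007 flags P=1 W=1 U=1 S=0
  ⇒ phys 0x3E35B  [4 reads]
#7 VA=0x68000000136 (r,kernel):
  [0] read 0x18 idx=13: raw=0x7B000 flags P=0 W=0 U=0 S=0
  → PAGE_NOT_PRESENT  (1 entries read)

Entries read for #1: 2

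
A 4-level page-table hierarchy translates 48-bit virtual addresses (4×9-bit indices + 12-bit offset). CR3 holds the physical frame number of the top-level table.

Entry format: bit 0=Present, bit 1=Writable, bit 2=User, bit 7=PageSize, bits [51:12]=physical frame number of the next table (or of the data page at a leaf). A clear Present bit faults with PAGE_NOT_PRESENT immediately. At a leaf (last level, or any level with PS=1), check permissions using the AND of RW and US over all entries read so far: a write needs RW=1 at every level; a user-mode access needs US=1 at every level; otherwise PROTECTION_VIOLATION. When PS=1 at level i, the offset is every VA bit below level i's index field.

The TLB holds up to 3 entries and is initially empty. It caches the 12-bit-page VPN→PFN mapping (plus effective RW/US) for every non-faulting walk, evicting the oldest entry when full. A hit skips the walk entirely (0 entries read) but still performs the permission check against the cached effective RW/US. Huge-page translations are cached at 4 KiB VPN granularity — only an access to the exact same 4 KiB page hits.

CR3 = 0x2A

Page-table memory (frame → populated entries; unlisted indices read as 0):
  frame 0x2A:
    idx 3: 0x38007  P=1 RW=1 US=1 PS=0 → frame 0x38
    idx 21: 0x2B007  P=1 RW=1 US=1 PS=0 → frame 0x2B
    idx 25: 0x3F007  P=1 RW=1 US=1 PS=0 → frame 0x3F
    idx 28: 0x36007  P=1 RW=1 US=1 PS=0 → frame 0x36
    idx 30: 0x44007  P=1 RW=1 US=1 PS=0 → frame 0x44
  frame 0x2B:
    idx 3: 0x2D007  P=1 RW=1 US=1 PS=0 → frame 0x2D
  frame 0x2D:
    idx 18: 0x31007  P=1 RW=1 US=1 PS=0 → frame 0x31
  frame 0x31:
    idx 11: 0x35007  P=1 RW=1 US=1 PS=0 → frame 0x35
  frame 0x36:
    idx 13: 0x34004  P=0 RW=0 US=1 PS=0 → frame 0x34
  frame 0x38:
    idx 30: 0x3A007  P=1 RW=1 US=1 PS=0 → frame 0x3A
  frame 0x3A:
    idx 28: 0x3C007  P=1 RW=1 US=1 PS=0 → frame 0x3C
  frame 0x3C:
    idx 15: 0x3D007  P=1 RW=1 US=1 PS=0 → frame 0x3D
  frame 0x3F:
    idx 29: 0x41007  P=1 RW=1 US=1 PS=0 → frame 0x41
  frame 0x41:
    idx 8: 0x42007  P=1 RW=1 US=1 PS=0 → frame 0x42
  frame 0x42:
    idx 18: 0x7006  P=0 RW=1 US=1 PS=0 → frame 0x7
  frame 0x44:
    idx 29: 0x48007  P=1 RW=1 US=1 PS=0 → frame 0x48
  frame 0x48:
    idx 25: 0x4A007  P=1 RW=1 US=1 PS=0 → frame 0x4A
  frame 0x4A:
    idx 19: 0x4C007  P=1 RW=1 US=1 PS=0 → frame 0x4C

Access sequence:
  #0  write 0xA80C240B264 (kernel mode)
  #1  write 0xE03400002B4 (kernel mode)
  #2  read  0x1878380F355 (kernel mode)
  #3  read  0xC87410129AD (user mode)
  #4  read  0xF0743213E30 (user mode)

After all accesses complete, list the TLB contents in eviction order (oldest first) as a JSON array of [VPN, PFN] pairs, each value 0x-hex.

Per-access translation:
#0 VA=0xA80C240B264 (w,kernel):
  [0] read 0x2A idx=21: raw=0x2B007 flags P=1 W=1 U=1 S=0
  [1] read 0x2B idx=3: raw=0x2D007 flags P=1 W=1 U=1 S=0
  [2] read 0x2D idx=18: raw=0x31007 flags P=1 W=1 U=1 S=0
  [3] read 0x31 idx=11: raw=0x35007 flags P=1 W=1 U=1 S=0
  ✓ 0x35264  — 4 lookups
#1 VA=0xE03400002B4 (w,kernel):
  [0] read 0x2A idx=28: raw=0x36007 flags P=1 W=1 U=1 S=0
  [1] read 0x36 idx=13: raw=0x34004 flags P=0 W=0 U=1 S=0
  → PAGE_NOT_PRESENT  (2 entries read)
#2 VA=0x1878380F355 (r,kernel):
  [0] read 0x2A idx=3: raw=0x38007 flags P=1 W=1 U=1 S=0
  [1] read 0x38 idx=30: raw=0x3A007 flags P=1 W=1 U=1 S=0
  [2] read 0x3A idx=28: raw=0x3C007 flags P=1 W=1 U=1 S=0
  [3] read 0x3C idx=15: raw=0x3D007 flags P=1 W=1 U=1 S=0
  ✓ 0x3D355  — 4 lookups
#3 VA=0xC87410129AD (r,user):
  [0] read 0x2A idx=25: raw=0x3F007 flags P=1 W=1 U=1 S=0
  [1] read 0x3F idx=29: raw=0x41007 flags P=1 W=1 U=1 S=0
  [2] read 0x41 idx=8: raw=0x42007 flags P=1 W=1 U=1 S=0
  [3] read 0x42 idx=18: raw=0x7006 flags P=0 W=1 U=1 S=0
  → PAGE_NOT_PRESENT  (4 entries read)
#4 VA=0xF0743213E30 (r,user):
  [0] read 0x2A idx=30: raw=0x44007 flags P=1 W=1 U=1 S=0
  [1] read 0x44 idx=29: raw=0x48007 flags P=1 W=1 U=1 S=0
  [2] read 0x48 idx=25: raw=0x4A007 flags P=1 W=1 U=1 S=0
  [3] read 0x4A idx=19: raw=0x4C007 flags P=1 W=1 U=1 S=0
  ✓ 0x4CE30  — 4 lookups

TLB: [["0xA80C240B", "0x35"], ["0x1878380F", "0x3D"], ["0xF0743213", "0x4C"]]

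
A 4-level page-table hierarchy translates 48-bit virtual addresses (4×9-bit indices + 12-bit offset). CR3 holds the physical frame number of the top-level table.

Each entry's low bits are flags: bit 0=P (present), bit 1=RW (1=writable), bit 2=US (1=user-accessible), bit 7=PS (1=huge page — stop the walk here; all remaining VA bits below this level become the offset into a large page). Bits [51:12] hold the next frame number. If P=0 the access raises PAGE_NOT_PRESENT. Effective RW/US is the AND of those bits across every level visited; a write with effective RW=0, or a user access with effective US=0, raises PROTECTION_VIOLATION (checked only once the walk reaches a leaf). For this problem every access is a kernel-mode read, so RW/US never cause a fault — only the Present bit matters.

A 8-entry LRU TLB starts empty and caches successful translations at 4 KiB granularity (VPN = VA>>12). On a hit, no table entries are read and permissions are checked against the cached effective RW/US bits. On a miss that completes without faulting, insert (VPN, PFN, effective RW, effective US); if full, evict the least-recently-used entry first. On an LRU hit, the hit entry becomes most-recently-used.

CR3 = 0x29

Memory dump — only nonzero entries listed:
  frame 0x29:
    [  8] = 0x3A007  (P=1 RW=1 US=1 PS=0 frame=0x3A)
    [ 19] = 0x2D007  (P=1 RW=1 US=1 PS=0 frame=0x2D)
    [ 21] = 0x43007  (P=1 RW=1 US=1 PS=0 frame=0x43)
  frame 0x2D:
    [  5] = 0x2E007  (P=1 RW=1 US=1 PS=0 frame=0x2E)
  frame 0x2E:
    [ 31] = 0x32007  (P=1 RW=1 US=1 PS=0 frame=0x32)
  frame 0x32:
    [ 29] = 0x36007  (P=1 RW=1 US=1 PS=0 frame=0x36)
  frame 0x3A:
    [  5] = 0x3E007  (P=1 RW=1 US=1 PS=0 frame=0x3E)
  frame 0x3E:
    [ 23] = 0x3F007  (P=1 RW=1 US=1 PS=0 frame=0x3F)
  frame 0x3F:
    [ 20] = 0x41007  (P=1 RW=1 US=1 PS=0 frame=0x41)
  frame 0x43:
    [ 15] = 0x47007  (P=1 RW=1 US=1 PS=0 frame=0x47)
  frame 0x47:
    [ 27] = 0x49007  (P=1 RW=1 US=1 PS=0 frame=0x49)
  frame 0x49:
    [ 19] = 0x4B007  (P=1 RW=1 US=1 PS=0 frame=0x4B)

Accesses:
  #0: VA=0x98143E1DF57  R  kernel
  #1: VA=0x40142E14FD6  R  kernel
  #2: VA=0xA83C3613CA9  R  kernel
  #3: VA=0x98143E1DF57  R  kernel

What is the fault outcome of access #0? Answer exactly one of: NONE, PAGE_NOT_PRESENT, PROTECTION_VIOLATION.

Trace:
#0 VA=0x98143E1DF57 (r,kernel):
  L0 @0x29[19] → 0x2D007  P=1,RW=1,US=1,PS=0
  L1 @0x2D[5] → 0x2E007  P=1,RW=1,US=1,PS=0
  L2 @0x2E[31] → 0x32007  P=1,RW=1,US=1,PS=0
  L3 @0x32[29] → 0x36007  P=1,RW=1,US=1,PS=0
  → PA=0x36F57  (4 entries read)
#1 VA=0x40142E14FD6 (r,kernel):
  L0 @0x29[8] → 0x3A007  P=1,RW=1,US=1,PS=0
  L1 @0x3A[5] → 0x3E007  P=1,RW=1,US=1,PS=0
  L2 @0x3E[23] → 0x3F007  P=1,RW=1,US=1,PS=0
  L3 @0x3F[20] → 0x41007  P=1,RW=1,US=1,PS=0
  → PA=0x41FD6  (4 entries read)
#2 VA=0xA83C3613CA9 (r,kernel):
  L0 @0x29[21] → 0x43007  P=1,RW=1,US=1,PS=0
  L1 @0x43[15] → 0x47007  P=1,RW=1,US=1,PS=0
  L2 @0x47[27] → 0x49007  P=1,RW=1,US=1,PS=0
  L3 @0x49[19] → 0x4B007  P=1,RW=1,US=1,PS=0
  → PA=0x4BCA9  (4 entries read)
#3 VA=0x98143E1DF57 (r,kernel):
  TLB hit vpn=0x98143E1D → PA=0x36F57

Access #0 fault: NONE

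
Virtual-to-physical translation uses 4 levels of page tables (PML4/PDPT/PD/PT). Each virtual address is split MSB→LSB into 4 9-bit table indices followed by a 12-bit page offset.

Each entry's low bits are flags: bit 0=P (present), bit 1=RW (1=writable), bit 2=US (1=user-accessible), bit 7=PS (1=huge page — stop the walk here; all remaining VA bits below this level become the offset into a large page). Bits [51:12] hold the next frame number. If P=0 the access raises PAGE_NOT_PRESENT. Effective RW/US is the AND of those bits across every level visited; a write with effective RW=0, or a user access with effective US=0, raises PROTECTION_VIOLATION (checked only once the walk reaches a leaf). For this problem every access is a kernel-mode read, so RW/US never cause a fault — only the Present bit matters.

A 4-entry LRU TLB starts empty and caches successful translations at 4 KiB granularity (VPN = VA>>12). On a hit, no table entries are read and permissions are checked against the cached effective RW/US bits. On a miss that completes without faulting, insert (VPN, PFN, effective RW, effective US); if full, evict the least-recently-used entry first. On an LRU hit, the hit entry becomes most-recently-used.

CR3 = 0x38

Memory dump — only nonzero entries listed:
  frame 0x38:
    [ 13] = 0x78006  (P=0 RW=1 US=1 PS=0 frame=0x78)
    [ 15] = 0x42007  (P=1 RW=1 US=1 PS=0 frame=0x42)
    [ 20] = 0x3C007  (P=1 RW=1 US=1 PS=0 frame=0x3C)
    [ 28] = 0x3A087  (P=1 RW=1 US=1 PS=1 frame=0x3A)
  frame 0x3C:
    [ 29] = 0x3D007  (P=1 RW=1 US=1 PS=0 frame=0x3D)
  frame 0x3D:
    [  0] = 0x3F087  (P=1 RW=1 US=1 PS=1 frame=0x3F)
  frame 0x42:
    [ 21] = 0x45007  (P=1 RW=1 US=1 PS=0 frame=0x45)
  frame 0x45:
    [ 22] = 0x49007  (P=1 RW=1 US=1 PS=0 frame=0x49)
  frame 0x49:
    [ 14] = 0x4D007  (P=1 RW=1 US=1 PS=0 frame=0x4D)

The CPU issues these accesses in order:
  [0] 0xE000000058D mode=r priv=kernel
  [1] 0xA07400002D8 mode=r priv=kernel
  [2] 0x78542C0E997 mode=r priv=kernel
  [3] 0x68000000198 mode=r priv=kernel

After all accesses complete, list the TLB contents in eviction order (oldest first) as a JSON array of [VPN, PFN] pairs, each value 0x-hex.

Per-access translation:
#0 VA=0xE000000058D (r,kernel):
  L0: frame=0x38 idx=28 entry=0x3A087 [P=1 RW=1 US=1 PS=1]
  → PA=0x3A58D (huge @L0)  (1 entries read)
#1 VA=0xA07400002D8 (r,kernel):
  L0: frame=0x38 idx=20 entry=0x3C007 [P=1 RW=1 US=1 PS=0]
  L1: frame=0x3C idx=29 entry=0x3D007 [P=1 RW=1 US=1 PS=0]
  L2: frame=0x3D idx=0 entry=0x3F087 [P=1 RW=1 US=1 PS=1]
  → PA=0x3F2D8 (huge @L2)  (3 entries read)
#2 VA=0x78542C0E997 (r,kernel):
  L0: frame=0x38 idx=15 entry=0x42007 [P=1 RW=1 US=1 PS=0]
  L1: frame=0x42 idx=21 entry=0x45007 [P=1 RW=1 US=1 PS=0]
  L2: frame=0x45 idx=22 entry=0x49007 [P=1 RW=1 US=1 PS=0]
  L3: frame=0x49 idx=14 entry=0x4D007 [P=1 RW=1 US=1 PS=0]
  → PA=0x4D997  (4 entries read)
#3 VA=0x68000000198 (r,kernel):
  L0: frame=0x38 idx=13 entry=0x78006 [P=0 RW=1 US=1 PS=0]
  → PAGE_NOT_PRESENT  (1 entries read)

TLB: [["0xE0000000", "0x3A"], ["0xA0740000", "0x3F"], ["0x78542C0E", "0x4D"]]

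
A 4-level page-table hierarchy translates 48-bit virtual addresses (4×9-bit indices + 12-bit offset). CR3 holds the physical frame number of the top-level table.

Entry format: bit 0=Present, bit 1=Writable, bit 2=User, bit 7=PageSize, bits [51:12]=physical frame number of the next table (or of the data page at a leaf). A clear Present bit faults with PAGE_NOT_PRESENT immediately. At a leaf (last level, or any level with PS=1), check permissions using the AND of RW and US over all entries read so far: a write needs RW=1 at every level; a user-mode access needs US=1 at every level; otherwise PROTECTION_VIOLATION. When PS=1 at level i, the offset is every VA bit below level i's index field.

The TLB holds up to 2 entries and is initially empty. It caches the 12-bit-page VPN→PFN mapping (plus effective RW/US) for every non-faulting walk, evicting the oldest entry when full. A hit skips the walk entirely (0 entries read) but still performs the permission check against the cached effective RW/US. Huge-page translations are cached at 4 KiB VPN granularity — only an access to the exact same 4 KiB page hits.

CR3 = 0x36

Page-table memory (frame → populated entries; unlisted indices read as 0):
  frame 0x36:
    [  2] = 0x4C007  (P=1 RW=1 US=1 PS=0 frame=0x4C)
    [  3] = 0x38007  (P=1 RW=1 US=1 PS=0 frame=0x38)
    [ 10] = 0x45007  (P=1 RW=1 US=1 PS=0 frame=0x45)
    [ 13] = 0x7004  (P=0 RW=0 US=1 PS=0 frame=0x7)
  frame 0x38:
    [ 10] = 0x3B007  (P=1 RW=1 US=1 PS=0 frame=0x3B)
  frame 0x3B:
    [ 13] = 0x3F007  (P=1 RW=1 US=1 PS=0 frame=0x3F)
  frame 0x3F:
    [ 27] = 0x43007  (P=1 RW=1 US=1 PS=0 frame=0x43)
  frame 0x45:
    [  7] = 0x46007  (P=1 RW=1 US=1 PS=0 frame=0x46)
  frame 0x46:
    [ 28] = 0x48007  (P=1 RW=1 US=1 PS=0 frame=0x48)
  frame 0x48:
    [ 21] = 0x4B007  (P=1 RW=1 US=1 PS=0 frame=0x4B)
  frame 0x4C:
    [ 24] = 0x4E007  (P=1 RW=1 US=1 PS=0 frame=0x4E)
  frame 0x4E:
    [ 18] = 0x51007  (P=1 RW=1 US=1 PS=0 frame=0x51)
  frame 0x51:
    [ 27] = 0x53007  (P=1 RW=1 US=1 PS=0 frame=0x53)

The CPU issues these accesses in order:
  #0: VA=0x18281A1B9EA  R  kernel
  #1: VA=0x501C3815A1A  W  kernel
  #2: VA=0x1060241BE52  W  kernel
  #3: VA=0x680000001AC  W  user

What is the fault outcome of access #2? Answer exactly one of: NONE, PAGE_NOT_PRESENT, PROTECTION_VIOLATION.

Walk each access:
#0 VA=0x18281A1B9EA (r,kernel):
  [0] read 0x36 idx=3: raw=0x38007 flags P=1 W=1 U=1 S=0
  [1] read 0x38 idx=10: raw=0x3B007 flags P=1 W=1 U=1 S=0
  [2] read 0x3B idx=13: raw=0x3F007 flags P=1 W=1 U=1 S=0
  [3] read 0x3F idx=27: raw=0x43007 flags P=1 W=1 U=1 S=0
  → PA=0x439EA  (4 entries read)
#1 VA=0x501C3815A1A (w,kernel):
  [0] read 0x36 idx=10: raw=0x45007 flags P=1 W=1 U=1 S=0
  [1] read 0x45 idx=7: raw=0x46007 flags P=1 W=1 U=1 S=0
  [2] read 0x46 idx=28: raw=0x48007 flags P=1 W=1 U=1 S=0
  [3] read 0x48 idx=21: raw=0x4B007 flags P=1 W=1 U=1 S=0
  → PA=0x4BA1A  (4 entries read)
#2 VA=0x1060241BE52 (w,kernel):
  [0] read 0x36 idx=2: raw=0x4C007 flags P=1 W=1 U=1 S=0
  [1] read 0x4C idx=24: raw=0x4E007 flags P=1 W=1 U=1 S=0
  [2] read 0x4E idx=18: raw=0x51007 flags P=1 W=1 U=1 S=0
  [3] read 0x51 idx=27: raw=0x53007 flags P=1 W=1 U=1 S=0
  → PA=0x53E52  (4 entries read)
#3 VA=0x680000001AC (w,user):
  [0] read 0x36 idx=13: raw=0x7004 flags P=0 W=0 U=1 S=0
  → PAGE_NOT_PRESENT  (1 entries read)

Access #2 fault: NONE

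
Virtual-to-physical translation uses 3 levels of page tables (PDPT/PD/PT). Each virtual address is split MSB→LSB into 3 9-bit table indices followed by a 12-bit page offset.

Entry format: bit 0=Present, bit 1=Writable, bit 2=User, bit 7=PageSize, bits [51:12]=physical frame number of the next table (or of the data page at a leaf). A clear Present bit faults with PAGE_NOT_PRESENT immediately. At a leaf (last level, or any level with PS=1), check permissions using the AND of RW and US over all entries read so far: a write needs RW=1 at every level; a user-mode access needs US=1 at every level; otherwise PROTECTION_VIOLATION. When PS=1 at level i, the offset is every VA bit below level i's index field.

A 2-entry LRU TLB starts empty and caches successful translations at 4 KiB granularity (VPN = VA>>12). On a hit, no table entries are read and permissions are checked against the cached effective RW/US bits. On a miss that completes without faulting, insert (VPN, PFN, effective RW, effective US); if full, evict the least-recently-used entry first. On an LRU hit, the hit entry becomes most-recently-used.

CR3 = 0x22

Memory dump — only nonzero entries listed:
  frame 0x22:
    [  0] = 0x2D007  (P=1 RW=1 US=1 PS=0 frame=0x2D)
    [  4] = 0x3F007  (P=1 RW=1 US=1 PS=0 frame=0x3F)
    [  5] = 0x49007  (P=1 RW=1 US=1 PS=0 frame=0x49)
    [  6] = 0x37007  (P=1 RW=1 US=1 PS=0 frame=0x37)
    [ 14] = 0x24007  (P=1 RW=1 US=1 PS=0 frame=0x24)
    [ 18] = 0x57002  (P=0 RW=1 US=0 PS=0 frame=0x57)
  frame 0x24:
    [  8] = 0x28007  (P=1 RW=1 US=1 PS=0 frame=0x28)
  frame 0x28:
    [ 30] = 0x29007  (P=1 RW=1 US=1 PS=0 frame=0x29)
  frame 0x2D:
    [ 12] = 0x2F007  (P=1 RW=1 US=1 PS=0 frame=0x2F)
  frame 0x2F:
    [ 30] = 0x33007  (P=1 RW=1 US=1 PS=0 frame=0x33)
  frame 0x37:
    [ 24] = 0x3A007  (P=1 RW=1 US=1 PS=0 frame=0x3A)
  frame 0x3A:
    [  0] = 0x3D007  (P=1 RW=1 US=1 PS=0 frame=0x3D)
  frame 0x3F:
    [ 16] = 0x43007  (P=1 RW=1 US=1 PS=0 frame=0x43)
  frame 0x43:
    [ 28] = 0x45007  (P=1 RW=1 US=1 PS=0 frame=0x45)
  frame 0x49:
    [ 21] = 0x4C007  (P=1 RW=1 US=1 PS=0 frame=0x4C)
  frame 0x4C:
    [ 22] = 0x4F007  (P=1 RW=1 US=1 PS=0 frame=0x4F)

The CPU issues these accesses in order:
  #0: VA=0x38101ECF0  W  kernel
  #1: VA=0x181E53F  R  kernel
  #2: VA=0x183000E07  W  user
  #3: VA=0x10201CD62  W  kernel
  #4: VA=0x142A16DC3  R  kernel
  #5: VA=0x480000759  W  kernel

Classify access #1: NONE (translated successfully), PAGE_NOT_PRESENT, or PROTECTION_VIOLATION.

Trace:
#0 VA=0x38101ECF0 (w,kernel):
  L0: frame=0x22 idx=14 entry=0x24007 [P=1 RW=1 US=1 PS=0]
  L1: frame=0x24 idx=8 entry=0x28007 [P=1 RW=1 US=1 PS=0]
  L2: frame=0x28 idx=30 entry=0x29007 [P=1 RW=1 US=1 PS=0]
  ⇒ phys 0x29CF0  [3 reads]
#1 VA=0x181E53F (r,kernel):
  L0: frame=0x22 idx=0 entry=0x2D007 [P=1 RW=1 US=1 PS=0]
  L1: frame=0x2D idx=12 entry=0x2F007 [P=1 RW=1 US=1 PS=0]
  L2: frame=0x2F idx=30 entry=0x33007 [P=1 RW=1 US=1 PS=0]
  ⇒ phys 0x3353F  [3 reads]
#2 VA=0x183000E07 (w,user):
  L0: frame=0x22 idx=6 entry=0x37007 [P=1 RW=1 US=1 PS=0]
  L1: frame=0x37 idx=24 entry=0x3A007 [P=1 RW=1 US=1 PS=0]
  L2: frame=0x3A idx=0 entry=0x3D007 [P=1 RW=1 US=1 PS=0]
  ⇒ phys 0x3DE07  [3 reads]
#3 VA=0x10201CD62 (w,kernel):
  L0: frame=0x22 idx=4 entry=0x3F007 [P=1 RW=1 US=1 PS=0]
  L1: frame=0x3F idx=16 entry=0x43007 [P=1 RW=1 US=1 PS=0]
  L2: frame=0x43 idx=28 entry=0x45007 [P=1 RW=1 US=1 PS=0]
  ⇒ phys 0x45D62  [3 reads]
#4 VA=0x142A16DC3 (r,kernel):
  L0: frame=0x22 idx=5 entry=0x49007 [P=1 RW=1 US=1 PS=0]
  L1: frame=0x49 idx=21 entry=0x4C007 [P=1 RW=1 US=1 PS=0]
  L2: frame=0x4C idx=22 entry=0x4F007 [P=1 RW=1 US=1 PS=0]
  ⇒ phys 0x4FDC3  [3 reads]
#5 VA=0x480000759 (w,kernel):
  L0: frame=0x22 idx=18 entry=0x57002 [P=0 RW=1 US=0 PS=0]
  → PAGE_NOT_PRESENT  (1 entries read)

Access #1 fault: NONE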